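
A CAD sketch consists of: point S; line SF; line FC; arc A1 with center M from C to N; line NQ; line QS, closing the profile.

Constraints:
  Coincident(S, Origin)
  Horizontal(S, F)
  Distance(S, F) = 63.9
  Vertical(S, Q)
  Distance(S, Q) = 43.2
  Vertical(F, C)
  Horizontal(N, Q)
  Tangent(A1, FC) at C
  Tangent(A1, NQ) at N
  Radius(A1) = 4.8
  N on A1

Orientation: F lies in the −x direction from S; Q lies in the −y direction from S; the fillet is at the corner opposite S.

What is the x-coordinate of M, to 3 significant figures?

-59.1

S and Q share the same x with |SQ| = 43.2 and Q on the −y side, so Q = (0.00, -43.2). The virtual corner opposite S is at (-63.9, -43.2). Tangency of A1 to FC means the radius MC is perpendicular to FC and since A1 is tangent to NQ there, MN ⟂ NQ, with radius 4.8, so the center M sits 4.8 in from both sides at M = (-59.1, -38.4). So M.x = -59.1.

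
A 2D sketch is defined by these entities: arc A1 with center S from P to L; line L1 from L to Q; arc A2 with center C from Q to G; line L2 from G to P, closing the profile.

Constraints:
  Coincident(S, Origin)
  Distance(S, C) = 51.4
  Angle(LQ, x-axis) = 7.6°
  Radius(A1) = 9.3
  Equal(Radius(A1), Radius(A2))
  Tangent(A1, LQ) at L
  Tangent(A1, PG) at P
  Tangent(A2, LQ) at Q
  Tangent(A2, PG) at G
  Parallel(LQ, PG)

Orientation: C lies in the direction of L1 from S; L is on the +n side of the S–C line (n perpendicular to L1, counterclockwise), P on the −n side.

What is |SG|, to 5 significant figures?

52.235

Tangency of A1 to both parallel lines with radius 9.3 puts L and P at S ± 9.3·n: L = (-1.2300, 9.2183), P = (1.2300, -9.2183). Equal radii place Q and G the same way about C: Q = C + 9.3·n = (49.718, 16.016), G = C − 9.3·n = (52.178, -2.4203). Then |SG| = |G − S| = 52.235.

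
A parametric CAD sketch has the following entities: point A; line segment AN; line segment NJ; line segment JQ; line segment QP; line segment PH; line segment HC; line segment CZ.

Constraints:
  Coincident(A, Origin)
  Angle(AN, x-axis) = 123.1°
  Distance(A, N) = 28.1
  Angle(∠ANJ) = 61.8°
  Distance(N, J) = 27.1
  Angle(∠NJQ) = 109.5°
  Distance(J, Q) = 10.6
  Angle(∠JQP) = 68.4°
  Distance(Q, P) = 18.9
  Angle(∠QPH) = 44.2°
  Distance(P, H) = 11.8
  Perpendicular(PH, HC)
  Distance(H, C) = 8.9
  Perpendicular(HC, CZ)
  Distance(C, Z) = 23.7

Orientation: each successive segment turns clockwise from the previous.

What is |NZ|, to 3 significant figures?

25.5

A is at the origin; AN runs at 123.1° with length 28.1, so N = (-15.3, 23.5). ∠ANJ = 61.8° gives NJ at 4.90° from the x-axis; with |NJ| = 27.1, J = (11.7, 25.9). ∠NJQ = 109.5° gives JQ at -65.6° from the x-axis; with |JQ| = 10.6, Q = (16.0, 16.2). ∠JQP = 68.4° gives QP at -177° from the x-axis; with |QP| = 18.9, P = (-2.84, 15.3). ∠QPH = 44.2° gives PH at 47.0° from the x-axis; with |PH| = 11.8, H = (5.20, 23.9). The perpendicularity gives HC at right angles to PH, so HC runs at -43.0°; with |HC| = 8.9, C = (11.7, 17.8). HC ⟂ CZ, so CZ runs at -133°; with |CZ| = 23.7, Z = (-4.45, 0.505). Then |NZ| = |Z − N| = 25.5.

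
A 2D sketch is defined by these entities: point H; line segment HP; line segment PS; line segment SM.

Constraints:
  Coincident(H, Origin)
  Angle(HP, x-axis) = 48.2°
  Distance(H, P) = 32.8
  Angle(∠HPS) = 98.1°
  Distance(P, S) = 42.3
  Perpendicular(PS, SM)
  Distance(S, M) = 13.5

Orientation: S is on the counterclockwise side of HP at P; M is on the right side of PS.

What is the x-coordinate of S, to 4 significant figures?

-5.384

H is at the origin; HP runs at 48.2° with length 32.8, so P = 32.8·(cos 48.2°, sin 48.2°) = (21.86, 24.45). ∠HPS = 98.1°, so PS runs at 48.2° + (180° − 98.1°) = 130.1° from the x-axis; with |PS| = 42.3, S = P + 42.3·(cos 130.1°, sin 130.1°) = (-5.384, 56.81). So S.x = -5.384.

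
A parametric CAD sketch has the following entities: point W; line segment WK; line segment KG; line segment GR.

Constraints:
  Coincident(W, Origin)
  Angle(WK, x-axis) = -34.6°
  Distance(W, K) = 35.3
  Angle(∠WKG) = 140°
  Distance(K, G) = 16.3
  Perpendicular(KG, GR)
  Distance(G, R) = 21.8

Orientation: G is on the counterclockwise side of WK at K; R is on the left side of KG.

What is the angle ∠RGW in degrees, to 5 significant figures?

62.367°

W is at the origin; WK runs at -34.6° with length 35.3, so K = 35.3·(cos -34.6°, sin -34.6°) = (29.057, -20.045). ∠WKG = 140.0°, so KG runs at -34.6° + (180° − 140.0°) = 5.4000° from the x-axis; with |KG| = 16.3, G = K + 16.3·(cos 5.4000°, sin 5.4000°) = (45.284, -18.511). KG ⟂ GR; with |GR| = 21.8 on the left of KG, R = G + 21.8·(-0.094108, 0.99556) = (43.233, 3.1923). Then cos ∠RGW = GR·GW / (|GR||GW|), giving 62.367°.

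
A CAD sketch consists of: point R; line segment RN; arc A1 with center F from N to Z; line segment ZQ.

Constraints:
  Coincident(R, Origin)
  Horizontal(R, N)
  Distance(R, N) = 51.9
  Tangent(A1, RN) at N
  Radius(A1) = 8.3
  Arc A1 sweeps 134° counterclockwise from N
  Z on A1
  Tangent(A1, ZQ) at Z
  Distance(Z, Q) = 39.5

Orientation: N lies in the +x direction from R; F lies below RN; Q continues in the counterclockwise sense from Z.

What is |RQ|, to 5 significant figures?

84.779

R is at the origin; R and N share the same y with |RN| = 51.9 and N on the +x side, so N = (51.900, 0.0000). A1 meets RN tangentially, so FN is at right angles to RN, so F = N + (0, -8.3) = (51.900, -8.3000). On A1, N sits at bearing 90° from F; a 134° counterclockwise sweep puts Z at bearing 224°, so Z = F + 8.3·(cos 224°, sin 224°) = (45.929, -14.066). A1 meets ZQ tangentially, so FZ is at right angles to ZQ, so ZQ runs along (−sin 224°, cos 224°); with |ZQ| = 39.5, Q = (73.368, -42.480). Then |RQ| = |Q − R| = 84.779.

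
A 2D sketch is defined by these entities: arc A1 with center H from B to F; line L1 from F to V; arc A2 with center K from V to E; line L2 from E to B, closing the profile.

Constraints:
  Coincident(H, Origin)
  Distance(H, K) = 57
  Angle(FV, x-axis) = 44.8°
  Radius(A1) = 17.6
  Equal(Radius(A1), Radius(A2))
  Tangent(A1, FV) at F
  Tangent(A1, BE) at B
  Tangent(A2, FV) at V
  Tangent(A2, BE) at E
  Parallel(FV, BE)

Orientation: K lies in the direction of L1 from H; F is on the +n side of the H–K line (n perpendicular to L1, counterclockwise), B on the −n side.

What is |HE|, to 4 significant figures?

59.66

The slot axis is L1's direction at 44.8°, so u = (cos 44.8°, sin 44.8°) = (0.7096, 0.7046) and n = (−sin 44.8°, cos 44.8°) = (-0.7046, 0.7096). H is at the origin and K lies 57.0 along u from H, so K = 57.0·u = (40.45, 40.16). Tangency of A1 to both parallel lines with radius 17.6 puts F and B at H ± 17.6·n: F = (-12.40, 12.49), B = (12.40, -12.49). Equal radii place V and E the same way about K: V = K + 17.6·n = (28.04, 52.65), E = K − 17.6·n = (52.85, 27.68). Then |HE| = |E − H| = 59.66.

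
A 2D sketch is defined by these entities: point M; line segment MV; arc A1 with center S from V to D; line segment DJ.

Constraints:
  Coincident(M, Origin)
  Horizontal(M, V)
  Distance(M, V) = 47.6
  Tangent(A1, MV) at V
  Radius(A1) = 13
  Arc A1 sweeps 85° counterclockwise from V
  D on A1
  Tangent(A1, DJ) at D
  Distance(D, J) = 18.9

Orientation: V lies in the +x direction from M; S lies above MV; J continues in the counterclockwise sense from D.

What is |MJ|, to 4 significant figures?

69.36

M is at the origin; MV is horizontal with |MV| = 47.6 and V on the +x side, so V = (47.60, 0.000). Tangency of A1 to MV means the radius SV is perpendicular to MV, so S = V + (0, 13) = (47.60, 13.00). On A1, V sits at bearing -90° from S; an 85° counterclockwise sweep puts D at bearing -5°, so D = S + 13.0·(cos -5°, sin -5°) = (60.55, 11.87). Tangency of A1 to DJ means the radius SD is perpendicular to DJ, so DJ runs along (−sin -5°, cos -5°); with |DJ| = 18.9, J = (62.20, 30.70). Then |MJ| = |J − M| = 69.36.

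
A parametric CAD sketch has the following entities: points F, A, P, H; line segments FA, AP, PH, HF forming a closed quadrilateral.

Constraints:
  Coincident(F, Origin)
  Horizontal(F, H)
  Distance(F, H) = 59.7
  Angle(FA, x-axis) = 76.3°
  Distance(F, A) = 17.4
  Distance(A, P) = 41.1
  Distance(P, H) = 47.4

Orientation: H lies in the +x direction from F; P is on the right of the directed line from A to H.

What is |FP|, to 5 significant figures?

28.135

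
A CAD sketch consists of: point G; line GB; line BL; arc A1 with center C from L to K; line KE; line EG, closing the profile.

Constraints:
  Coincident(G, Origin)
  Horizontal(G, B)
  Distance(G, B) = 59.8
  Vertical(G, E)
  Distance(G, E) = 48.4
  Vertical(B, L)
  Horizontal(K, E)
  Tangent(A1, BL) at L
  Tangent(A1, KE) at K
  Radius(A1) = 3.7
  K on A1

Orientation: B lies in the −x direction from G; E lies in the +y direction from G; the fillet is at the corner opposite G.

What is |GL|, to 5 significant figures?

74.660

G is at the origin; G and B share the same y with |GB| = 59.8 and B on the −x side, so B = (-59.800, 0.0000). GE is vertical with |GE| = 48.4 and E on the +y side, so E = (0.0000, 48.400). The virtual corner opposite G is at (-59.800, 48.400). Tangency of A1 to BL means the radius CL is perpendicular to BL and the tangent condition forces CK to be normal to KE, with radius 3.7, so the center C sits 3.7 in from both sides at C = (-56.100, 44.700). That places the tangent points at L = (-59.800, 44.700) on BL and K = (-56.100, 48.400) on KE. Then |GL| = |L − G| = 74.660.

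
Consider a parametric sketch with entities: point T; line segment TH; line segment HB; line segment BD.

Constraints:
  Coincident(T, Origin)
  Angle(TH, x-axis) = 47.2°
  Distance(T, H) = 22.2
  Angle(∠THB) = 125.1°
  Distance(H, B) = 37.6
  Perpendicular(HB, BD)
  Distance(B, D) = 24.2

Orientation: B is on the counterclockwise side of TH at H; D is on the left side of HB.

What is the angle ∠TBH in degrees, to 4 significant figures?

19.83°

T is at the origin; TH runs at 47.2° with length 22.2, so H = 22.2·(cos 47.2°, sin 47.2°) = (15.08, 16.29). ∠THB = 125.1°, so HB runs at 47.2° + (180° − 125.1°) = 102.1° from the x-axis; with |HB| = 37.6, B = H + 37.6·(cos 102.1°, sin 102.1°) = (7.202, 53.05). Then cos ∠TBH = BT·BH / (|BT||BH|), giving 19.83°.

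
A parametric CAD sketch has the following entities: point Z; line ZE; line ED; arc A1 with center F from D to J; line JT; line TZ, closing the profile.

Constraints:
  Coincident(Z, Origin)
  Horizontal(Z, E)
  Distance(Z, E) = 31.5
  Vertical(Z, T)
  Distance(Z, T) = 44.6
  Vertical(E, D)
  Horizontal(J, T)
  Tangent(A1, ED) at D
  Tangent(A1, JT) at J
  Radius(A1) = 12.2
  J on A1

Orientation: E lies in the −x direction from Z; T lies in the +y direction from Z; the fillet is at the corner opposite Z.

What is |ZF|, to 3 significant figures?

37.7

ZT is vertical with |ZT| = 44.6 and T on the +y side, so T = (0.00, 44.6). The virtual corner opposite Z is at (-31.5, 44.6). A1 meets ED tangentially, so FD is at right angles to ED and since A1 is tangent to JT there, FJ ⟂ JT, with radius 12.2, so the center F sits 12.2 in from both sides at F = (-19.3, 32.4). Then |ZF| = |F − Z| = 37.7.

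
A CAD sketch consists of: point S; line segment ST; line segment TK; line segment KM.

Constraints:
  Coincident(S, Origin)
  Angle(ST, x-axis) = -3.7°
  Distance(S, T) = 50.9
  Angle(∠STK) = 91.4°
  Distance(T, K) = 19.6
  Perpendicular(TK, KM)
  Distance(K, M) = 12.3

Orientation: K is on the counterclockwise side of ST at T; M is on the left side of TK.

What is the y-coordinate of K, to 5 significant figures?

16.238

S is at the origin; ST runs at -3.7° with length 50.9, so T = 50.9·(cos -3.7°, sin -3.7°) = (50.794, -3.2847). ∠STK = 91.4°, so TK runs at -3.7° + (180° − 91.4°) = 84.900° from the x-axis; with |TK| = 19.6, K = T + 19.6·(cos 84.900°, sin 84.900°) = (52.536, 16.238). So K.y = 16.238.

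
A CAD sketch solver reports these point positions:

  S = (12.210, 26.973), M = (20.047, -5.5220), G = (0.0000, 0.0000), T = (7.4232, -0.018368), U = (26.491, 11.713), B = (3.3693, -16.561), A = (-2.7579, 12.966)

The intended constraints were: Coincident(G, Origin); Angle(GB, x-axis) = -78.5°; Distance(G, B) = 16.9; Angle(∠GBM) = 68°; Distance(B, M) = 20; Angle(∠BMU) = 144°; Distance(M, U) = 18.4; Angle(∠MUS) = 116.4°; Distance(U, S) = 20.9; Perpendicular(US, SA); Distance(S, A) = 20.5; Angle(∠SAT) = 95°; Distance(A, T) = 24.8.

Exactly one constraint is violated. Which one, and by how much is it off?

Distance(A, T) = 24.8 — off by 8.30.

G = (0.00, 0.00) ✓; GB at -78.50° ✓; |GB| = 16.90 ✓; ∠GBM = 68.00° ✓; |BM| = 20.00 ✓; ∠BMU = 144.0° ✓; |MU| = 18.40 ✓; ∠MUS = 116.4° ✓; |US| = 20.90 ✓; ∠(US, SA) = 90.00° ✓; |SA| = 20.50 ✓; ∠SAT = 95.00° ✓; |AT| = 16.50 ✗.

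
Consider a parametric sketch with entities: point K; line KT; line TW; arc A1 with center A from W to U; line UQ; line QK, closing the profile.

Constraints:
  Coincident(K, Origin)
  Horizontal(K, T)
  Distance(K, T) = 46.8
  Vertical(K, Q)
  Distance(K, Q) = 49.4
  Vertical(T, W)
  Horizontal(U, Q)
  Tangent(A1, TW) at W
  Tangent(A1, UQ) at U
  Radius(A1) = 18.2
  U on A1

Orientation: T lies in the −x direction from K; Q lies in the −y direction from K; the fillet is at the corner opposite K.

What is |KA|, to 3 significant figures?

42.3

K is at the origin; K and T share the same y with |KT| = 46.8 and T on the −x side, so T = (-46.8, 0.00). K and Q share the same x with |KQ| = 49.4 and Q on the −y side, so Q = (0.00, -49.4). The virtual corner opposite K is at (-46.8, -49.4). The tangent condition forces AW to be normal to TW and tangency of A1 to UQ means the radius AU is perpendicular to UQ, with radius 18.2, so the center A sits 18.2 in from both sides at A = (-28.6, -31.2). Then |KA| = |A − K| = 42.3.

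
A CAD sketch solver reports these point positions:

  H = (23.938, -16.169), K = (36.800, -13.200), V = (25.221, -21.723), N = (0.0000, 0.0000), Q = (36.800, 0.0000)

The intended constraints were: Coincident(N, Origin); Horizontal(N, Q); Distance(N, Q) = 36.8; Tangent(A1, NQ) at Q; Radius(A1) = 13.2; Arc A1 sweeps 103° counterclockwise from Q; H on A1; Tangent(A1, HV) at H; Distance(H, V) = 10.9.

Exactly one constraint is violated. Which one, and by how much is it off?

Distance(H, V) = 10.9 — off by 5.20.

N = (0.00, 0.00) ✓; N.y = 0.00, Q.y = 0.00 ✓; |NQ| = 36.80 ✓; ∠(KQ, QN) = 90.00° ✓; |KQ| = 13.20 ✓; bearing(K→H) − bearing(K→Q) = 103.0° ✓; |KH| = 13.20 ✓; ∠(KH, HV) = 89.99° ✓; |HV| = 5.700 ✗.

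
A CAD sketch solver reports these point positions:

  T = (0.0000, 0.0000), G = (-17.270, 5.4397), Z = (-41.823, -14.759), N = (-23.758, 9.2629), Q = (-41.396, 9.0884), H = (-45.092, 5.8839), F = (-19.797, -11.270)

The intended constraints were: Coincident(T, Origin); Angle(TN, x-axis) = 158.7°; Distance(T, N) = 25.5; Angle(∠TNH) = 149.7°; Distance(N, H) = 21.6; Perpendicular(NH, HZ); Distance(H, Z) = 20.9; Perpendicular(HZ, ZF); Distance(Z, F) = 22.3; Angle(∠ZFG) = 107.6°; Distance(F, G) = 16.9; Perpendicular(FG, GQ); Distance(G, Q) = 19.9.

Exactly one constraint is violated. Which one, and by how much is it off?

Distance(G, Q) = 19.9 — off by 4.50.

T = (0.00, 0.00) ✓; TN at 158.7° ✓; |TN| = 25.50 ✓; ∠TNH = 149.7° ✓; |NH| = 21.60 ✓; ∠(NH, HZ) = 90.00° ✓; |HZ| = 20.90 ✓; ∠(HZ, ZF) = 90.00° ✓; |ZF| = 22.30 ✓; ∠ZFG = 107.6° ✓; |FG| = 16.90 ✓; ∠(FG, GQ) = 90.00° ✓; |GQ| = 24.40 ✗.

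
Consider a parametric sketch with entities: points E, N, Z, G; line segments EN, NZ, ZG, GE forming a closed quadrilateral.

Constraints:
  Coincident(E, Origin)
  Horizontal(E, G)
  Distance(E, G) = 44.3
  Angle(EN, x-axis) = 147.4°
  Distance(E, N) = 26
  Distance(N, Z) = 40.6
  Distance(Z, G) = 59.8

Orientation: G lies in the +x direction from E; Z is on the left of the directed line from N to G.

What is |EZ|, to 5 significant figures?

44.981

Checks: |NZ| = 40.60 ✓; |ZG| = 59.80 ✓.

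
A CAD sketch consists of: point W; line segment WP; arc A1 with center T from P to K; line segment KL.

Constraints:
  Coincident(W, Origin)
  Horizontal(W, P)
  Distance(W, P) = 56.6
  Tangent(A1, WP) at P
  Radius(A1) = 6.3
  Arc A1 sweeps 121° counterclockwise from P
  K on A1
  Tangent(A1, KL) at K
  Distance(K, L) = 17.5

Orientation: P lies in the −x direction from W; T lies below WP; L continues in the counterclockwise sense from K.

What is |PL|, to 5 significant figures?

24.810

On A1, P sits at bearing 90° from T; a 121° counterclockwise sweep puts K at bearing 211°, so K = T + 6.3·(cos 211°, sin 211°) = (-62.000, -9.5447). The tangent condition forces TK to be normal to KL, so KL runs along (−sin 211°, cos 211°); with |KL| = 17.5, L = (-52.987, -24.545). Then |PL| = |L − P| = 24.810.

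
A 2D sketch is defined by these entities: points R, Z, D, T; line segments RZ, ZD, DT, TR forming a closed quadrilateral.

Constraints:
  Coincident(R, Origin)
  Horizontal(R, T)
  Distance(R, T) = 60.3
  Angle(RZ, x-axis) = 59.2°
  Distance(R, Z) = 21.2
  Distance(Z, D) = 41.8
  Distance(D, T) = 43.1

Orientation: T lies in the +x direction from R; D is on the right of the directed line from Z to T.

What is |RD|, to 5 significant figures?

31.730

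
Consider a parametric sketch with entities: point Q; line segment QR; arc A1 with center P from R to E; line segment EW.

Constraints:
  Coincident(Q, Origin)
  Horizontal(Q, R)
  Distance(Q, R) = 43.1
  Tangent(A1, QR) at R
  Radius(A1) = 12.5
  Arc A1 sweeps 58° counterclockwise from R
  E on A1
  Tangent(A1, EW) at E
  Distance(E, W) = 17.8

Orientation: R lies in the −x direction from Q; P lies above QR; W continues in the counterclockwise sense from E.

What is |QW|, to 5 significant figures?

31.175

On A1, R sits at bearing -90° from P; a 58° counterclockwise sweep puts E at bearing -32°, so E = P + 12.5·(cos -32°, sin -32°) = (-32.499, 5.8760). The tangent condition forces PE to be normal to EW, so EW runs along (−sin -32°, cos -32°); with |EW| = 17.8, W = (-23.067, 20.971). Then |QW| = |W − Q| = 31.175.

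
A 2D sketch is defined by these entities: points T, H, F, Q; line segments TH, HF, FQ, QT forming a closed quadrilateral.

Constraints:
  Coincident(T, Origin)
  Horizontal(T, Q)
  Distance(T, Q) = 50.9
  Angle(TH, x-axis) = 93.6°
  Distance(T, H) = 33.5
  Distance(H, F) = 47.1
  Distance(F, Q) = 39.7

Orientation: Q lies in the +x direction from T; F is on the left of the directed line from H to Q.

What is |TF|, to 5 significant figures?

59.412

Checks: |HF| = 47.10 ✓; |FQ| = 39.70 ✓.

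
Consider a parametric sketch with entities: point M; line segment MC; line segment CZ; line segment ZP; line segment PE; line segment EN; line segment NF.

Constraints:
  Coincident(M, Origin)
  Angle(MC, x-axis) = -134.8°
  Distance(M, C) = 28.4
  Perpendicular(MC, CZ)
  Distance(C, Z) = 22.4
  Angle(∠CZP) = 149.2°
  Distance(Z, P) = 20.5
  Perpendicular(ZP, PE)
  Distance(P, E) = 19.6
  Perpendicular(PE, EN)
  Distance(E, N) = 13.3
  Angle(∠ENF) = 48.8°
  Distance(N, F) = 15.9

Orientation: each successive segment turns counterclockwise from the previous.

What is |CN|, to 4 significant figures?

27.66

M is at the origin; MC runs at -134.8° with length 28.4, so C = (-20.01, -20.15). MC is perpendicular to CZ, so CZ runs at -44.80°; with |CZ| = 22.4, Z = (-4.117, -35.94). ∠CZP = 149.2° gives ZP at -14.00° from the x-axis; with |ZP| = 20.5, P = (15.77, -40.90). The perpendicularity gives PE at right angles to ZP, so PE runs at 76.00°; with |PE| = 19.6, E = (20.52, -21.88). PE ⟂ EN, so EN runs at 166.0°; with |EN| = 13.3, N = (7.611, -18.66). Then |CN| = |N − C| = 27.66.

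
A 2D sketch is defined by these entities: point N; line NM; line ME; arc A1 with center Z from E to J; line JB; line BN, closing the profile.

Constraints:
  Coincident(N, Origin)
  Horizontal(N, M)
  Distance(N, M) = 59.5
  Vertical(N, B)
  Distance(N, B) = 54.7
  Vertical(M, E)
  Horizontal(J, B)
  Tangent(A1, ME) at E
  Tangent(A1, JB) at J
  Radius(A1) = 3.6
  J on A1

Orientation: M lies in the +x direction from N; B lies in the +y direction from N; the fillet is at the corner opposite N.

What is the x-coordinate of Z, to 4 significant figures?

55.90

NB is vertical with |NB| = 54.7 and B on the +y side, so B = (0.000, 54.70). The virtual corner opposite N is at (59.50, 54.70). The tangent condition forces ZE to be normal to ME and A1 meets JB tangentially, so ZJ is at right angles to JB, with radius 3.6, so the center Z sits 3.6 in from both sides at Z = (55.90, 51.10). So Z.x = 55.90.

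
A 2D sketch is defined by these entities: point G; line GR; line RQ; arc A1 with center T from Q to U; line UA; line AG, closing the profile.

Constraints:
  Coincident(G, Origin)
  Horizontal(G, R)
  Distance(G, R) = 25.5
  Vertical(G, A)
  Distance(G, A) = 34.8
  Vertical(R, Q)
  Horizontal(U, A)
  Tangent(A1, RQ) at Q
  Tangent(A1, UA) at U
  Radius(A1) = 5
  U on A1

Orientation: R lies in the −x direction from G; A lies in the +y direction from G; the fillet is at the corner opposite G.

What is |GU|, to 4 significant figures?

40.39

G is at the origin; G and R share the same y with |GR| = 25.5 and R on the −x side, so R = (-25.50, 0.000). GA is vertical with |GA| = 34.8 and A on the +y side, so A = (0.000, 34.80). The virtual corner opposite G is at (-25.50, 34.80). A1 meets RQ tangentially, so TQ is at right angles to RQ and A1 meets UA tangentially, so TU is at right angles to UA, with radius 5.0, so the center T sits 5.0 in from both sides at T = (-20.50, 29.80). That places the tangent points at Q = (-25.50, 29.80) on RQ and U = (-20.50, 34.80) on UA. Then |GU| = |U − G| = 40.39.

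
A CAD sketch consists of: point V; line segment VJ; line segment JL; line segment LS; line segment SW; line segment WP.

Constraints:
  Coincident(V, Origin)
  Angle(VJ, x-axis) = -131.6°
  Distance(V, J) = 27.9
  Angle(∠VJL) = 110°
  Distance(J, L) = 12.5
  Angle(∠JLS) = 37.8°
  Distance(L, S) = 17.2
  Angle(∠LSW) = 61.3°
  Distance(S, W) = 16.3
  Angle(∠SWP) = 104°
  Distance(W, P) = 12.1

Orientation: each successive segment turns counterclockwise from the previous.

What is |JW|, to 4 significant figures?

6.655

V is at the origin; VJ runs at -131.6° with length 27.9, so J = (-18.52, -20.86). ∠VJL = 110.0° gives JL at -61.60° from the x-axis; with |JL| = 12.5, L = (-12.58, -31.86). ∠JLS = 37.8° gives LS at 80.60° from the x-axis; with |LS| = 17.2, S = (-9.769, -14.89). ∠LSW = 61.3° gives SW at -160.7° from the x-axis; with |SW| = 16.3, W = (-25.15, -20.28). Then |JW| = |W − J| = 6.655.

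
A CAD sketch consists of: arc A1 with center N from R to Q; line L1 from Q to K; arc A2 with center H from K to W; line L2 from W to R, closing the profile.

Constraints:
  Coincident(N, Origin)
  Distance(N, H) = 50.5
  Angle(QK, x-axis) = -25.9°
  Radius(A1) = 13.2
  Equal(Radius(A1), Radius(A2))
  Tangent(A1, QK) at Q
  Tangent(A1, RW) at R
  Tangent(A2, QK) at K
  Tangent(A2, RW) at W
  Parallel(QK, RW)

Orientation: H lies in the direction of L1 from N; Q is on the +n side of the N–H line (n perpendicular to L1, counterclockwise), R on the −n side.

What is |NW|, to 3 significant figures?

52.2

The slot axis is L1's direction at -25.9°, so u = (cos -25.9°, sin -25.9°) = (0.900, -0.437) and n = (−sin -25.9°, cos -25.9°) = (0.437, 0.900). N is at the origin and H lies 50.5 along u from N, so H = 50.5·u = (45.4, -22.1). Tangency of A1 to both parallel lines with radius 13.2 puts Q and R at N ± 13.2·n: Q = (5.77, 11.9), R = (-5.77, -11.9). Equal radii place K and W the same way about H: K = H + 13.2·n = (51.2, -10.2), W = H − 13.2·n = (39.7, -33.9). Then |NW| = |W − N| = 52.2.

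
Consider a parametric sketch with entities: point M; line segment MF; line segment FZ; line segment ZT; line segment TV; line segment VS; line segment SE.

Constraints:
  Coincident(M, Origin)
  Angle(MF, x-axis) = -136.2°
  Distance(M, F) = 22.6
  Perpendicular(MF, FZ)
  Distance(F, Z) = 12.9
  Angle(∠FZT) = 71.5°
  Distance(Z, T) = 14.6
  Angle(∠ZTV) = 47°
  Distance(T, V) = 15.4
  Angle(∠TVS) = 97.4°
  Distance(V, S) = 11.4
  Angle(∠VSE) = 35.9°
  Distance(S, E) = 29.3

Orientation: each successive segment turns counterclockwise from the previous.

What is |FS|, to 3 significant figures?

12.0

M is at the origin; MF runs at -136.2° with length 22.6, so F = (-16.3, -15.6). MF ⟂ FZ, so FZ runs at -46.2°; with |FZ| = 12.9, Z = (-7.38, -25.0). ∠FZT = 71.5° gives ZT at 62.3° from the x-axis; with |ZT| = 14.6, T = (-0.596, -12.0). ∠ZTV = 47.0° gives TV at -165° from the x-axis; with |TV| = 15.4, V = (-15.5, -16.1). ∠TVS = 97.4° gives VS at -82.1° from the x-axis; with |VS| = 11.4, S = (-13.9, -27.4). Then |FS| = |S − F| = 12.0.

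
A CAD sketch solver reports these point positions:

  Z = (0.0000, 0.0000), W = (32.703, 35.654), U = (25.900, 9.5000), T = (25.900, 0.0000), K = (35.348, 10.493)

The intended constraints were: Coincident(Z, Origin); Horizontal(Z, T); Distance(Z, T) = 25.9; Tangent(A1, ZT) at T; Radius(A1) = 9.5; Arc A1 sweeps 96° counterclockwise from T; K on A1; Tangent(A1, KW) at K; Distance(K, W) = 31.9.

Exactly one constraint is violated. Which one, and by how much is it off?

Distance(K, W) = 31.9 — off by 6.60.

Z = (0.00, 0.00) ✓; Z.y = 0.00, T.y = 0.00 ✓; |ZT| = 25.90 ✓; ∠(UT, TZ) = 90.00° ✓; |UT| = 9.500 ✓; bearing(U→K) − bearing(U→T) = 96.00° ✓; |UK| = 9.500 ✓; ∠(UK, KW) = 90.00° ✓; |KW| = 25.30 ✗.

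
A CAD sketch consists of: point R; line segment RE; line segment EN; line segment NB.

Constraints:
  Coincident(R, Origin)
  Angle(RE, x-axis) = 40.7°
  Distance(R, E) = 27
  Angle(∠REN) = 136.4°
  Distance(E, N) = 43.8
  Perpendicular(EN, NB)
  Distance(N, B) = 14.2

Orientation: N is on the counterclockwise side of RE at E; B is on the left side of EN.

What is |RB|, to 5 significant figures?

63.507

R is at the origin; RE runs at 40.7° with length 27.0, so E = 27.0·(cos 40.7°, sin 40.7°) = (20.470, 17.607). ∠REN = 136.4°, so EN runs at 40.7° + (180° − 136.4°) = 84.300° from the x-axis; with |EN| = 43.8, N = E + 43.8·(cos 84.300°, sin 84.300°) = (24.820, 61.190). EN ⟂ NB; with |NB| = 14.2 on the left of EN, B = N + 14.2·(-0.99506, 0.099320) = (10.690, 62.600). Then |RB| = |B − R| = 63.507.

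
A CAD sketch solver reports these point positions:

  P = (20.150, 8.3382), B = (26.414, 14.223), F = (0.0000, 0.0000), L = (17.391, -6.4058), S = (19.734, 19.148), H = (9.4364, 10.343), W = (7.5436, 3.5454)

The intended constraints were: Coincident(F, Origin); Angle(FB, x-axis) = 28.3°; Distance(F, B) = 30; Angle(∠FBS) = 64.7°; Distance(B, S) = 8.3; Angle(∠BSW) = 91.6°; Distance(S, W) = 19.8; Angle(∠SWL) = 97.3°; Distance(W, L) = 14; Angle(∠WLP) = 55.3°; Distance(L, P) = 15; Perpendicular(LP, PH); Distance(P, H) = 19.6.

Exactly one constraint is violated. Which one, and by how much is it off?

Distance(P, H) = 19.6 — off by 8.70.

F = (0.00, 0.00) ✓; FB at 28.30° ✓; |FB| = 30.00 ✓; ∠FBS = 64.70° ✓; |BS| = 8.299 ✓; ∠BSW = 91.60° ✓; |SW| = 19.80 ✓; ∠SWL = 97.30° ✓; |WL| = 14.00 ✓; ∠WLP = 55.30° ✓; |LP| = 15.00 ✓; ∠(LP, PH) = 90.00° ✓; |PH| = 10.90 ✗.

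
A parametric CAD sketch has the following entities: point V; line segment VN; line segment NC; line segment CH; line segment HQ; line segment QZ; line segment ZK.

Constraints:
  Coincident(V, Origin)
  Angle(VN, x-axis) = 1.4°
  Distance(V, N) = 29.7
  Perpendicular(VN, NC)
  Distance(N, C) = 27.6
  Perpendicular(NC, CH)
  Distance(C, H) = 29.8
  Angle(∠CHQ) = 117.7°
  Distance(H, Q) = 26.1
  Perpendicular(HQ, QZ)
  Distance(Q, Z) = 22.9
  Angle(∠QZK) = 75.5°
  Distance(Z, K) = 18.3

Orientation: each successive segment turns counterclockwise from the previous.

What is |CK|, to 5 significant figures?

23.653

V is at the origin; VN runs at 1.4° with length 29.7, so N = (29.691, 0.72564). The perpendicularity gives NC at right angles to VN, so NC runs at 91.400°; with |NC| = 27.6, C = (29.017, 28.317). The perpendicularity gives CH at right angles to NC, so CH runs at -178.60°; with |CH| = 29.8, H = (-0.77430, 27.589). ∠CHQ = 117.7° gives HQ at -116.30° from the x-axis; with |HQ| = 26.1, Q = (-12.338, 4.1910). HQ ⟂ QZ, so QZ runs at -26.300°; with |QZ| = 22.9, Z = (8.1911, -5.9553). ∠QZK = 75.5° gives ZK at 78.200° from the x-axis; with |ZK| = 18.3, K = (11.933, 11.958). Then |CK| = |K − C| = 23.653.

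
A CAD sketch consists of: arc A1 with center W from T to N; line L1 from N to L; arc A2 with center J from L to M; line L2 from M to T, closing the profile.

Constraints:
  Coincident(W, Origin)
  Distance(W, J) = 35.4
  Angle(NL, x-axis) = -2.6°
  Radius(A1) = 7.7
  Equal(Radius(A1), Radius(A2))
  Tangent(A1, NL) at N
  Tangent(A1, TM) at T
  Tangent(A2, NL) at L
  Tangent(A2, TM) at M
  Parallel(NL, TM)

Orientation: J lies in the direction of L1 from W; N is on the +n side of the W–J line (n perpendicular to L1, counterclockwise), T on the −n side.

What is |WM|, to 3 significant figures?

36.2

The slot axis is L1's direction at -2.6°, so u = (cos -2.6°, sin -2.6°) = (0.999, -0.0454) and n = (−sin -2.6°, cos -2.6°) = (0.0454, 0.999). W is at the origin and J lies 35.4 along u from W, so J = 35.4·u = (35.4, -1.61). Tangency of A1 to both parallel lines with radius 7.7 puts N and T at W ± 7.7·n: N = (0.349, 7.69), T = (-0.349, -7.69). Equal radii place L and M the same way about J: L = J + 7.7·n = (35.7, 6.09), M = J − 7.7·n = (35.0, -9.30). Then |WM| = |M − W| = 36.2.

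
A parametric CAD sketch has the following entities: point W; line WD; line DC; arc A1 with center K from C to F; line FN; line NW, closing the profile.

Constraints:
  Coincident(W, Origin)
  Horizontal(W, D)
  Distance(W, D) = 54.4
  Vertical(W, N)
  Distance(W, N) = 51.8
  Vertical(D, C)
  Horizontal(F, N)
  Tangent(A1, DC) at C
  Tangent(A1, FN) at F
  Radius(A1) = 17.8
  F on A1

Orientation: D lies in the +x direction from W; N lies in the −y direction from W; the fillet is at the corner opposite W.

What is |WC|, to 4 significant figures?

64.15

The virtual corner opposite W is at (54.40, -51.80). Tangency of A1 to DC means the radius KC is perpendicular to DC and since A1 is tangent to FN there, KF ⟂ FN, with radius 17.8, so the center K sits 17.8 in from both sides at K = (36.60, -34.00). That places the tangent points at C = (54.40, -34.00) on DC and F = (36.60, -51.80) on FN. Then |WC| = |C − W| = 64.15.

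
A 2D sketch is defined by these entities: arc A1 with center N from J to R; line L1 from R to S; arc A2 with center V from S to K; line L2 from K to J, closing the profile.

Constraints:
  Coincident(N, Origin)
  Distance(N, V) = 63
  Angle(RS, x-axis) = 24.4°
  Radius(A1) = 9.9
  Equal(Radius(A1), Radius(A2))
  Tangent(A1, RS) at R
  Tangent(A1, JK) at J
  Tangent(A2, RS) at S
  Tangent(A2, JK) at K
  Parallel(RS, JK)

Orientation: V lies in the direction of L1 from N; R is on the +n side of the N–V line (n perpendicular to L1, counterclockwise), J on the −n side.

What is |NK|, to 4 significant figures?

63.77

The slot axis is L1's direction at 24.4°, so u = (cos 24.4°, sin 24.4°) = (0.9107, 0.4131) and n = (−sin 24.4°, cos 24.4°) = (-0.4131, 0.9107). N is at the origin and V lies 63.0 along u from N, so V = 63.0·u = (57.37, 26.03). Tangency of A1 to both parallel lines with radius 9.9 puts R and J at N ± 9.9·n: R = (-4.090, 9.016), J = (4.090, -9.016). Equal radii place S and K the same way about V: S = V + 9.9·n = (53.28, 35.04), K = V − 9.9·n = (61.46, 17.01). Then |NK| = |K − N| = 63.77.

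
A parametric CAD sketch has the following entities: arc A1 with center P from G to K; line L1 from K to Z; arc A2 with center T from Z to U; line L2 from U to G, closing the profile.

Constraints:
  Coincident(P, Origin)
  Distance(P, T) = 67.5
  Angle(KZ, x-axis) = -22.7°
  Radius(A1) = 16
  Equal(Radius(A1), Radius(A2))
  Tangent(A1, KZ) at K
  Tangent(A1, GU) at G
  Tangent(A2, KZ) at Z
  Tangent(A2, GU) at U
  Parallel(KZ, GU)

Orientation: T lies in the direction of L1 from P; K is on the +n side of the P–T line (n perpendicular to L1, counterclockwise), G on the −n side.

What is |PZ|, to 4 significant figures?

69.37

The slot axis is L1's direction at -22.7°, so u = (cos -22.7°, sin -22.7°) = (0.9225, -0.3859) and n = (−sin -22.7°, cos -22.7°) = (0.3859, 0.9225). P is at the origin and T lies 67.5 along u from P, so T = 67.5·u = (62.27, -26.05). Tangency of A1 to both parallel lines with radius 16.0 puts K and G at P ± 16.0·n: K = (6.174, 14.76), G = (-6.174, -14.76). Equal radii place Z and U the same way about T: Z = T + 16.0·n = (68.45, -11.29), U = T − 16.0·n = (56.10, -40.81). Then |PZ| = |Z − P| = 69.37.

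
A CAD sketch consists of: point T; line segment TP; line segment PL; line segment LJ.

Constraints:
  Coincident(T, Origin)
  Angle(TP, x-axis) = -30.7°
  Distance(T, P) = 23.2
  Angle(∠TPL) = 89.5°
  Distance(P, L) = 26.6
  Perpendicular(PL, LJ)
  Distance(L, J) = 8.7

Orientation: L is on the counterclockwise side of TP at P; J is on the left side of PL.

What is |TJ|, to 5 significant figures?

30.117

T is at the origin; TP runs at -30.7° with length 23.2, so P = 23.2·(cos -30.7°, sin -30.7°) = (19.949, -11.845). ∠TPL = 89.5°, so PL runs at -30.7° + (180° − 89.5°) = 59.800° from the x-axis; with |PL| = 26.6, L = P + 26.6·(cos 59.800°, sin 59.800°) = (33.329, 11.145). The perpendicularity gives LJ at right angles to PL; with |LJ| = 8.7 on the left of PL, J = L + 8.7·(-0.86427, 0.50302) = (25.810, 15.521). Then |TJ| = |J − T| = 30.117.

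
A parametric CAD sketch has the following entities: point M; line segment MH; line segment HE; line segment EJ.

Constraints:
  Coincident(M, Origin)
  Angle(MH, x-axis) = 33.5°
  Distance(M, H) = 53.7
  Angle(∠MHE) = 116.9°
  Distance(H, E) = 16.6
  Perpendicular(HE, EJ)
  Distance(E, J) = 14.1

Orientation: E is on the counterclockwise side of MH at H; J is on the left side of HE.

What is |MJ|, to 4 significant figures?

53.05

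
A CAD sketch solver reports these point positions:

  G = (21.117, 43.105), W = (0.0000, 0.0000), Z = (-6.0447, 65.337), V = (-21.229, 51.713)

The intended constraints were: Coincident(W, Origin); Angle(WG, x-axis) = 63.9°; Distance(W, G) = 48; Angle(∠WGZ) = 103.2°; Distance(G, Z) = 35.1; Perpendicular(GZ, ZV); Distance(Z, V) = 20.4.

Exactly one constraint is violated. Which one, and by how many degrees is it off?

Perpendicular(GZ, ZV) — off by 8.80°.

W = (0.00, 0.00) ✓; WG at 63.90° ✓; |WG| = 48.00 ✓; ∠WGZ = 103.2° ✓; |GZ| = 35.10 ✓; ∠(GZ, ZV) = 81.20° ✗; |ZV| = 20.40 ✓.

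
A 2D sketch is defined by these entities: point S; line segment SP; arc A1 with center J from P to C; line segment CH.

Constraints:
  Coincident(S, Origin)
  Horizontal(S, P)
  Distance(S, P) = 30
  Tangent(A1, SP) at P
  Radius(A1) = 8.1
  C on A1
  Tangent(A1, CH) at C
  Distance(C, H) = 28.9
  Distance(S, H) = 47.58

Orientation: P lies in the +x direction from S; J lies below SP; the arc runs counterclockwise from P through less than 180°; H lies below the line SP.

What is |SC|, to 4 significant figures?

24.22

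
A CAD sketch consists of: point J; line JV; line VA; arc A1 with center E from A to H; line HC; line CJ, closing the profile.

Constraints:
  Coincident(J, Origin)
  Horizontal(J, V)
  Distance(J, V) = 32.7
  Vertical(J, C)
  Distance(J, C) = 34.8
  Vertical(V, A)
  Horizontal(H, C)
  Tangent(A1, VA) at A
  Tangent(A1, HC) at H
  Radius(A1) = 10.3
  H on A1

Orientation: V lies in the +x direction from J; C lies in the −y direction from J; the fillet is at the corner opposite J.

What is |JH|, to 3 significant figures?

41.4

The virtual corner opposite J is at (32.7, -34.8). A1 meets VA tangentially, so EA is at right angles to VA and the tangent condition forces EH to be normal to HC, with radius 10.3, so the center E sits 10.3 in from both sides at E = (22.4, -24.5). That places the tangent points at A = (32.7, -24.5) on VA and H = (22.4, -34.8) on HC. Then |JH| = |H − J| = 41.4.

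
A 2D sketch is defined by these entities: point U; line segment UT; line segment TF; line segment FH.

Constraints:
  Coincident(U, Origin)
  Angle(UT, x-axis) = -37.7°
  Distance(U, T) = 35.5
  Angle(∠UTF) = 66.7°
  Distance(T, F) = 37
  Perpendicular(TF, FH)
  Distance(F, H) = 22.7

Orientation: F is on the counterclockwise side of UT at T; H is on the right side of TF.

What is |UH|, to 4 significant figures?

59.88

U is at the origin; UT runs at -37.7° with length 35.5, so T = 35.5·(cos -37.7°, sin -37.7°) = (28.09, -21.71). ∠UTF = 66.7°, so TF runs at -37.7° + (180° − 66.7°) = 75.60° from the x-axis; with |TF| = 37.0, F = T + 37.0·(cos 75.60°, sin 75.60°) = (37.29, 14.13). TF ⟂ FH; with |FH| = 22.7 on the right of TF, H = F + 22.7·(0.9686, -0.2487) = (59.28, 8.483). Then |UH| = |H − U| = 59.88.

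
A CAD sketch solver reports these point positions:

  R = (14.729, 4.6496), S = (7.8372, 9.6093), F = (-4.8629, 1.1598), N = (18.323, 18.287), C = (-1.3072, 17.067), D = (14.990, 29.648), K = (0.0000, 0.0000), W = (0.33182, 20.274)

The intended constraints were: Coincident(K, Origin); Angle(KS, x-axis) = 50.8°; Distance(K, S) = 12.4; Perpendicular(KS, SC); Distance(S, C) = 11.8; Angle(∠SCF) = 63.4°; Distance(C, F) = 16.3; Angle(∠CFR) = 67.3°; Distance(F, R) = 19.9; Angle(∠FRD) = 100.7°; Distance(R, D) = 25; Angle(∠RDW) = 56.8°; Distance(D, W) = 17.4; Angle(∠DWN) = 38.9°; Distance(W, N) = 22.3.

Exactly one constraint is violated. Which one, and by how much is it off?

Distance(W, N) = 22.3 — off by 4.20.

K = (0.00, 0.00) ✓; KS at 50.80° ✓; |KS| = 12.40 ✓; ∠(KS, SC) = 90.00° ✓; |SC| = 11.80 ✓; ∠SCF = 63.40° ✓; |CF| = 16.30 ✓; ∠CFR = 67.30° ✓; |FR| = 19.90 ✓; ∠FRD = 100.7° ✓; |RD| = 25.00 ✓; ∠RDW = 56.80° ✓; |DW| = 17.40 ✓; ∠DWN = 38.90° ✓; |WN| = 18.10 ✗.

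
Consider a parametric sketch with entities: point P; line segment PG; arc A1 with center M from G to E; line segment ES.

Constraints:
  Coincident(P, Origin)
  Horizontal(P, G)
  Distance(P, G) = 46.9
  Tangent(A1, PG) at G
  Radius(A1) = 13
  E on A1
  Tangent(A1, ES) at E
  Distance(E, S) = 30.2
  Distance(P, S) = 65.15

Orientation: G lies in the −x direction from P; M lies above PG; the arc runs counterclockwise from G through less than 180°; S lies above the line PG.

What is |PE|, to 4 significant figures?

39.19

P is at the origin; PG is horizontal with |PG| = 46.9 and G on the −x side, so G = (-46.90, 0.000). A1 meets PG tangentially, so MG is at right angles to PG, so M = G + (0, 13) = (-46.90, 13.00). Since ME ⟂ ES (tangency), |MS| = √(13.0² + 30.2²) = 32.88 regardless of where E sits on A1. So S lies on both circle(P, 65.15) and circle(M, 32.88); the above-PG intersection is S = (-46.26, 45.87). E is the foot of the tangent from S: E = (-34.86, 17.91).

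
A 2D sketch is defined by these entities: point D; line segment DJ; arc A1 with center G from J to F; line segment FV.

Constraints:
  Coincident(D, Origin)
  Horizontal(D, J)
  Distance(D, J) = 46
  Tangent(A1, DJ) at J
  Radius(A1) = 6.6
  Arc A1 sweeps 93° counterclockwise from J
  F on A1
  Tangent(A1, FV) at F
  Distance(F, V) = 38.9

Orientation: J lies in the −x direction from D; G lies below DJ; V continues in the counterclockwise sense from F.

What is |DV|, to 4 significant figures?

68.21

D is at the origin; DJ is horizontal with |DJ| = 46.0 and J on the −x side, so J = (-46.00, 0.000). Tangency of A1 to DJ means the radius GJ is perpendicular to DJ, so G = J + (0, -6.6) = (-46.00, -6.600). On A1, J sits at bearing 90° from G; a 93° counterclockwise sweep puts F at bearing 183°, so F = G + 6.6·(cos 183°, sin 183°) = (-52.59, -6.945). Tangency of A1 to FV means the radius GF is perpendicular to FV, so FV runs along (−sin 183°, cos 183°); with |FV| = 38.9, V = (-50.56, -45.79). Then |DV| = |V − D| = 68.21.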